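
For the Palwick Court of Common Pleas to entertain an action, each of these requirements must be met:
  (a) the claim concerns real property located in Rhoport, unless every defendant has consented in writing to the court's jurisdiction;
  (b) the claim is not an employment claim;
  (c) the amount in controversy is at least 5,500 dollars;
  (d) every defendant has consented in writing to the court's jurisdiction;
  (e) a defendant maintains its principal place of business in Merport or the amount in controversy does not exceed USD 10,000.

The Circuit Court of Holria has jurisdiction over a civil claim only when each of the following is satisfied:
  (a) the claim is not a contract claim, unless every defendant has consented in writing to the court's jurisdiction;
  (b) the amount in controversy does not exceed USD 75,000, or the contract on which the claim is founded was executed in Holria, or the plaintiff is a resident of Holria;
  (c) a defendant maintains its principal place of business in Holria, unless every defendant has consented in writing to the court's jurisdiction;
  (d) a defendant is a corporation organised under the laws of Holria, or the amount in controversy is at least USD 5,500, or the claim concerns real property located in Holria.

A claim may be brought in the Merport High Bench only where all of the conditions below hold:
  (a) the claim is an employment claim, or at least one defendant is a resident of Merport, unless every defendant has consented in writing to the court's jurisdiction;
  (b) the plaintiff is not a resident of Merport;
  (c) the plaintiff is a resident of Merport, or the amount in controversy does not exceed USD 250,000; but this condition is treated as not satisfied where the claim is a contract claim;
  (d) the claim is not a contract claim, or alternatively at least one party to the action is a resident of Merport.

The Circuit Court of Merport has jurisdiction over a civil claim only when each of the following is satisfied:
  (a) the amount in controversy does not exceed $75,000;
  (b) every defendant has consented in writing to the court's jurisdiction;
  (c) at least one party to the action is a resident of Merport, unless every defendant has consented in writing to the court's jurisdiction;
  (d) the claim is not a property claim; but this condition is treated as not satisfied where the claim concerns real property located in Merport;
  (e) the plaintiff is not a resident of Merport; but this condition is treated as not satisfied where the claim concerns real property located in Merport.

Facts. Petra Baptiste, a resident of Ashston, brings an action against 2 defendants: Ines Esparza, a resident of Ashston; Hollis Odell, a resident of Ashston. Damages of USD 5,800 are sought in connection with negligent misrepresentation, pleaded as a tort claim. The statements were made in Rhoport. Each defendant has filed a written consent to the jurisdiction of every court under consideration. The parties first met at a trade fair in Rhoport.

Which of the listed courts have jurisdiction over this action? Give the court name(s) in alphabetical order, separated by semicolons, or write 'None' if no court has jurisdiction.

The Palwick Court of Common Pleas:
  (a) The claim does not concern real property. The proviso rescues it, though: every defendant has filed written consent. Satisfied.
  (b) The claim is a tort claim, not an employment claim. Met.
  (c) The amount in controversy is USD 5,800, which meets the $5,500 floor. Met.
  (d) Every defendant has filed written consent. Met.
  (e) The amount in controversy is $5,800, within the 10,000 dollars ceiling, so this disjunct is met. Met.
  → Every requirement is satisfied — jurisdiction.
The Circuit Court of Holria:
  (a) The claim is a tort claim, not a contract claim. Satisfied.
  (b) The amount in controversy is USD 5,800, within the $75,000 ceiling, so one alternative holds. Satisfied.
  (c) No defendant is a corporation. But every defendant has filed written consent, and the 'unless' clause therefore excuses the requirement. Met.
  (d) The amount in controversy is $5,800, which meets the $5,500 floor — that alternative is enough. Condition met.
  → The court has jurisdiction.
The Merport High Bench:
  (a) The claim is a tort claim, not an employment claim; no defendant resides in Merport (they reside in Ashston, Ashston) — none of the alternatives is met. However, every defendant has filed written consent, so the 'unless' proviso supplies this condition. Condition met.
  (b) The plaintiff resides in Ashston, which is not Merport. Met.
  (c) The amount in controversy is USD 5,800, within the 250,000 dollars ceiling, so one alternative holds. The exception is not triggered, since the claim is a tort claim, not a contract claim. Satisfied.
  (d) The claim is a tort claim, not a contract claim, which satisfies one of the alternatives. Condition met.
  → All conditions met; jurisdiction exists.
The Circuit Court of Merport:
  (a) The amount in controversy is USD 5,800, within the USD 75,000 ceiling. Satisfied.
  (b) Every defendant has filed written consent. Met.
  (c) No party resides in Merport. The proviso rescues it, though: every defendant has filed written consent. Met.
  (d) The claim is a tort claim, not a property claim. And the carve-out is inapplicable — the claim does not concern real property. Met.
  (e) The plaintiff resides in Ashston, which is not Merport. The exception is not triggered, since the claim does not concern real property. Satisfied.
  → All conditions met; jurisdiction exists.

the Circuit Court of Holria; the Circuit Court of Merport; the Merport High Bench; the Palwick Court of Common Pleas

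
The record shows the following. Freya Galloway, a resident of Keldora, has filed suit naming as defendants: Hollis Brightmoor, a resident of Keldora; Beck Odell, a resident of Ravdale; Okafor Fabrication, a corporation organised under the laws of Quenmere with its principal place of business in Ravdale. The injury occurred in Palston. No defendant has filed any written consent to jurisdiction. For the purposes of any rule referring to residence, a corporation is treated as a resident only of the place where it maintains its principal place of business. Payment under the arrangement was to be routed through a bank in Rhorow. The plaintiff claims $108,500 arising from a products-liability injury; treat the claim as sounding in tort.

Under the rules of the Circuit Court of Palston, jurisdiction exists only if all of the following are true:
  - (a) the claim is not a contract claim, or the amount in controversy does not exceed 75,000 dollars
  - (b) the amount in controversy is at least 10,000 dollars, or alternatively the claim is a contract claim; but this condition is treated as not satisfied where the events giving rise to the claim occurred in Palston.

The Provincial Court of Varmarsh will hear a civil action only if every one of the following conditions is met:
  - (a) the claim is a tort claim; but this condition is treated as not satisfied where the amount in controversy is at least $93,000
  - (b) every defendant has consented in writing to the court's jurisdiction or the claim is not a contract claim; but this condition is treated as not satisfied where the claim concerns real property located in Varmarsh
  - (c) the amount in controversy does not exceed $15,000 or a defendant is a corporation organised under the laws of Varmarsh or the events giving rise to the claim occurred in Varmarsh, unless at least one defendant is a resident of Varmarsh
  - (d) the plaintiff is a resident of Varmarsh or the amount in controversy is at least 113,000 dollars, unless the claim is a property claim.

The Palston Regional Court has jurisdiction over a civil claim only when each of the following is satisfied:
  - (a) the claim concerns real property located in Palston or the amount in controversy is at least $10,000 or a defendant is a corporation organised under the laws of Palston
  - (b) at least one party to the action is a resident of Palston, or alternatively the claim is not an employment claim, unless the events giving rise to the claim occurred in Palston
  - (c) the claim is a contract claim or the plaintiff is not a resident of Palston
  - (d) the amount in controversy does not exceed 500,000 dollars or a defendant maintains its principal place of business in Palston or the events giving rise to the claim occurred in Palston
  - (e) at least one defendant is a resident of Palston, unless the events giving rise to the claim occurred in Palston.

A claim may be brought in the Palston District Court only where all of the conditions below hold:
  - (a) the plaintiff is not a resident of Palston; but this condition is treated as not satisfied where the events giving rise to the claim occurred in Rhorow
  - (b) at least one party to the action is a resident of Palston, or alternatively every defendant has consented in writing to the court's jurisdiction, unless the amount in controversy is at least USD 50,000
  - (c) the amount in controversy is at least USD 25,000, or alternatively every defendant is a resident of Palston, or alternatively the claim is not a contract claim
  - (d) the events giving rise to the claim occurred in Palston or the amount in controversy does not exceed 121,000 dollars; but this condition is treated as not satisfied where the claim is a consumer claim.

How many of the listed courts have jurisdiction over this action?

2

The Circuit Court of Palston:
  (a) The claim is a tort claim, not a contract claim, which satisfies one of the alternatives. Met.
  (b) The amount in controversy is USD 108,500, which meets the $10,000 floor, so one alternative holds. However, the operative events occurred in Palston, which falls within the stated exception and so defeats the condition. Not satisfied.
  → Not every requirement is met — no jurisdiction.
The Provincial Court of Varmarsh:
  (a) The claim is a tort claim. But the carve-out bites: the amount in controversy is $108,500, which meets the $93,000 floor. Not met.
  (b) The claim is a tort claim, not a contract claim, which satisfies one of the alternatives. The exception is not triggered, since the claim does not concern real property. Condition met.
  (c) The amount in controversy is 108,500 dollars, above the $15,000 ceiling; the corporate defendant(s) are organised in Quenmere, not Varmarsh; the operative events occurred in Palston, not Varmarsh — no alternative holds. The proviso offers no rescue either, since no defendant resides in Varmarsh (they reside in Keldora, Ravdale, Ravdale). Not satisfied.
  (d) The plaintiff resides in Keldora, not Varmarsh; the amount in controversy is 108,500 dollars, below the USD 113,000 floor — none of the alternatives is met. And the claim is a tort claim, not a property claim, so the proviso does not save it. Condition not met.
  → The court lacks jurisdiction.
The Palston Regional Court:
  (a) The amount in controversy is USD 108,500, which meets the USD 10,000 floor, so one alternative holds. Satisfied.
  (b) The claim is a tort claim, not an employment claim, so one alternative holds. Satisfied.
  (c) The plaintiff resides in Keldora, which is not Palston, so one alternative holds. Met.
  (d) The amount in controversy is $108,500, within the $500,000 ceiling — that alternative is enough. Satisfied.
  (e) No defendant resides in Palston (they reside in Keldora, Ravdale, Ravdale). The proviso rescues it, though: the operative events occurred in Palston. Satisfied.
  → The court has jurisdiction.
The Palston District Court:
  (a) The plaintiff resides in Keldora, which is not Palston. The carve-out does not apply: the operative events occurred in Palston, not Rhorow. Satisfied.
  (b) No party resides in Palston; no such written consent has been filed — no alternative holds. The proviso rescues it, though: the amount in controversy is 108,500 dollars, which meets the 50,000 dollars floor. Condition met.
  (c) The amount in controversy is $108,500, which meets the USD 25,000 floor — that alternative is enough. Met.
  (d) The operative events occurred in Palston, which satisfies one of the alternatives. The exception is not triggered, since the claim is a tort claim, not a consumer claim. Satisfied.
  → The court has jurisdiction.
Courts with jurisdiction: the Palston Regional Court, the Palston District Court — 2 in total.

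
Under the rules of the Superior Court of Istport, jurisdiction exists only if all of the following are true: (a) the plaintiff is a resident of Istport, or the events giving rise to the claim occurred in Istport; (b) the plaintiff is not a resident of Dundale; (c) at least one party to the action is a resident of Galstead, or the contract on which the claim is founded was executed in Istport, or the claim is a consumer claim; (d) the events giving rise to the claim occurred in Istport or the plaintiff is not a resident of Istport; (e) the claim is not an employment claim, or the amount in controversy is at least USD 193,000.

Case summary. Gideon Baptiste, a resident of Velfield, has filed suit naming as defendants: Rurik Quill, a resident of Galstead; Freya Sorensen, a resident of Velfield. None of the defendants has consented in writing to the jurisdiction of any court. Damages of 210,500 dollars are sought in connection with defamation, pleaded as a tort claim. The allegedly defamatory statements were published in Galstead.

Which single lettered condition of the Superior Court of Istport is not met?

The Superior Court of Istport:
  (a) The plaintiff resides in Velfield, not Istport; the operative events occurred in Galstead, not Istport — none of the alternatives is met. Not met.
  (b) The plaintiff resides in Velfield, which is not Dundale. Condition met.
  (c) Rurik Quill resides in Galstead, which satisfies one of the alternatives. Satisfied.
  (d) The plaintiff resides in Velfield, which is not Istport — that alternative is enough. Satisfied.
  (e) The claim is a tort claim, not an employment claim, so one alternative holds. Condition met.
Only condition (a) fails.

(a)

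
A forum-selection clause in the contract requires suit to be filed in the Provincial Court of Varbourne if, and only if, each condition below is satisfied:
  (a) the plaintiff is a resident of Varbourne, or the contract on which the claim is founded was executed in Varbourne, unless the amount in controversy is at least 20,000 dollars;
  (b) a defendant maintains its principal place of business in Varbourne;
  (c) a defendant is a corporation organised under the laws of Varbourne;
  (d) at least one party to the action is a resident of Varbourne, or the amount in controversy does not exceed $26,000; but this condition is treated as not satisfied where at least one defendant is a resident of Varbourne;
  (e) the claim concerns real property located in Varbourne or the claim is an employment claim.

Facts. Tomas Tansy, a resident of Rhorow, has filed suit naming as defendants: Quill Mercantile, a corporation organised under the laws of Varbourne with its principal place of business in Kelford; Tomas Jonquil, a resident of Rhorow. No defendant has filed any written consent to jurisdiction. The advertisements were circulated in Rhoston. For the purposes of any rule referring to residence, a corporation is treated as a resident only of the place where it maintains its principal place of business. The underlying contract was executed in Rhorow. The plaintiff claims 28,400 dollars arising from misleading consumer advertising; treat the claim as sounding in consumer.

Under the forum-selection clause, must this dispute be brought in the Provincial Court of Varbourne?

No

The Provincial Court of Varbourne:
  (a) The plaintiff resides in Rhorow, not Varbourne; the contract was executed in Rhorow, not Varbourne — every alternative fails. However, the amount in controversy is 28,400 dollars, which meets the 20,000 dollars floor, so the 'unless' proviso supplies this condition. Satisfied.
  (b) The corporate defendant(s) have their principal place of business in Kelford, not Varbourne. Fails.
  (c) Quill Mercantile is organised under the laws of Varbourne. Satisfied.
  (d) No party resides in Varbourne; the amount in controversy is USD 28,400, above the $26,000 ceiling — every alternative fails. Fails.
  (e) The claim does not concern real property; the claim is a consumer claim, not an employment claim — every alternative fails. Condition not met.
  → Forum clause is not triggered.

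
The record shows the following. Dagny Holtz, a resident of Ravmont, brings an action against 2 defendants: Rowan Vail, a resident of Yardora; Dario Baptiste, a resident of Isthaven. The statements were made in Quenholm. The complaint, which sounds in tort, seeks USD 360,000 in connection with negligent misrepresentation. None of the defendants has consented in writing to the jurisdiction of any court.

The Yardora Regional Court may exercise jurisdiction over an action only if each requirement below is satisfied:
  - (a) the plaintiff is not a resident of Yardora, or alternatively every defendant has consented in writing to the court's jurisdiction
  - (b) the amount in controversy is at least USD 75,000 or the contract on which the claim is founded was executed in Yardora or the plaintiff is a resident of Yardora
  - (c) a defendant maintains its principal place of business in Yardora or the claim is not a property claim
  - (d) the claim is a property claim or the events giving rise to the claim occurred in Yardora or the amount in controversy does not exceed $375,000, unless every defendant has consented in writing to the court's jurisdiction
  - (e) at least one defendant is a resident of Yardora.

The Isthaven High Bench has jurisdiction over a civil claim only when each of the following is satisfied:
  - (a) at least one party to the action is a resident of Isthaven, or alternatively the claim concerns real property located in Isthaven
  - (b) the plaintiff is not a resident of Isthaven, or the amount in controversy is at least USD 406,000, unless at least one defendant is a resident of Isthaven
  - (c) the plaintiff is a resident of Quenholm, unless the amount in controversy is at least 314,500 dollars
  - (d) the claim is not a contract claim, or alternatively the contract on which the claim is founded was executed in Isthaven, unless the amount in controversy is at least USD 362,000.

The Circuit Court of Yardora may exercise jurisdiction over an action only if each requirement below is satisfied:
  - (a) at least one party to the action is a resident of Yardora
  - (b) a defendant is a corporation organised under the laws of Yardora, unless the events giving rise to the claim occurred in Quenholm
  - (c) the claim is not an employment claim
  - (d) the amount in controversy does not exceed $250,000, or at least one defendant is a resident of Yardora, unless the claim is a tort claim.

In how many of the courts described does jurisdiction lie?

The Yardora Regional Court:
  (a) The plaintiff resides in Ravmont, which is not Yardora, so this disjunct is met. Satisfied.
  (b) The amount in controversy is $360,000, which meets the 75,000 dollars floor, so one alternative holds. Satisfied.
  (c) The claim is a tort claim, not a property claim, so one alternative holds. Condition met.
  (d) The amount in controversy is $360,000, within the 375,000 dollars ceiling, so one alternative holds. Condition met.
  (e) Rowan Vail resides in Yardora. Condition met.
  → The court has jurisdiction.
The Isthaven High Bench:
  (a) Dario Baptiste resides in Isthaven, so one alternative holds. Met.
  (b) The plaintiff resides in Ravmont, which is not Isthaven, which satisfies one of the alternatives. Satisfied.
  (c) The plaintiff resides in Ravmont, not Quenholm. The proviso rescues it, though: the amount in controversy is USD 360,000, which meets the $314,500 floor. Satisfied.
  (d) The claim is a tort claim, not a contract claim — that alternative is enough. Condition met.
  → All conditions met; jurisdiction exists.
The Circuit Court of Yardora:
  (a) Rowan Vail resides in Yardora. Met.
  (b) No defendant is a corporation. But the operative events occurred in Quenholm, and the 'unless' clause therefore excuses the requirement. Satisfied.
  (c) The claim is a tort claim, not an employment claim. Condition met.
  (d) Rowan Vail resides in Yardora, which satisfies one of the alternatives. Satisfied.
  → All conditions met; jurisdiction exists.
Courts with jurisdiction: the Yardora Regional Court, the Isthaven High Bench, the Circuit Court of Yardora — 3 in total.

3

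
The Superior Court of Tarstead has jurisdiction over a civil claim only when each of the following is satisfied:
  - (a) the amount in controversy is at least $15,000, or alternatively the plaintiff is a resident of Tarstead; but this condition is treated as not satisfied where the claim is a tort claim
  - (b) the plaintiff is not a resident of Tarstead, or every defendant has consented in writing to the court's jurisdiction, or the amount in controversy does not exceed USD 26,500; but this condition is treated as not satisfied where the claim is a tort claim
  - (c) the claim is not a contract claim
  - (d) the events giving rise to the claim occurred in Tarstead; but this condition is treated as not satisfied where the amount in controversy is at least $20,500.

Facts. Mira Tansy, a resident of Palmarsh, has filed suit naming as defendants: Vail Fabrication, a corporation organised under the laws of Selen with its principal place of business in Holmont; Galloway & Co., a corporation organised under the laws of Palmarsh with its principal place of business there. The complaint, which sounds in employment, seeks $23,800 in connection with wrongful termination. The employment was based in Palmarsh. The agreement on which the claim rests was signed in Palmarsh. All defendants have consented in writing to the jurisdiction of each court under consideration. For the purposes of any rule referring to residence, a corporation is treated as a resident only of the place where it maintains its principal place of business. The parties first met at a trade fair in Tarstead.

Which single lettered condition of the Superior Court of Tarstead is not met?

The Superior Court of Tarstead:
  (a) The amount in controversy is 23,800 dollars, which meets the $15,000 floor — that alternative is enough. The carve-out does not apply: the claim is an employment claim, not a tort claim. Condition met.
  (b) The plaintiff resides in Palmarsh, which is not Tarstead, which satisfies one of the alternatives. The carve-out does not apply: the claim is an employment claim, not a tort claim. Met.
  (c) The claim is an employment claim, not a contract claim. Met.
  (d) The operative events occurred in Palmarsh, not Tarstead. Not satisfied.
Only condition (d) fails.

(d)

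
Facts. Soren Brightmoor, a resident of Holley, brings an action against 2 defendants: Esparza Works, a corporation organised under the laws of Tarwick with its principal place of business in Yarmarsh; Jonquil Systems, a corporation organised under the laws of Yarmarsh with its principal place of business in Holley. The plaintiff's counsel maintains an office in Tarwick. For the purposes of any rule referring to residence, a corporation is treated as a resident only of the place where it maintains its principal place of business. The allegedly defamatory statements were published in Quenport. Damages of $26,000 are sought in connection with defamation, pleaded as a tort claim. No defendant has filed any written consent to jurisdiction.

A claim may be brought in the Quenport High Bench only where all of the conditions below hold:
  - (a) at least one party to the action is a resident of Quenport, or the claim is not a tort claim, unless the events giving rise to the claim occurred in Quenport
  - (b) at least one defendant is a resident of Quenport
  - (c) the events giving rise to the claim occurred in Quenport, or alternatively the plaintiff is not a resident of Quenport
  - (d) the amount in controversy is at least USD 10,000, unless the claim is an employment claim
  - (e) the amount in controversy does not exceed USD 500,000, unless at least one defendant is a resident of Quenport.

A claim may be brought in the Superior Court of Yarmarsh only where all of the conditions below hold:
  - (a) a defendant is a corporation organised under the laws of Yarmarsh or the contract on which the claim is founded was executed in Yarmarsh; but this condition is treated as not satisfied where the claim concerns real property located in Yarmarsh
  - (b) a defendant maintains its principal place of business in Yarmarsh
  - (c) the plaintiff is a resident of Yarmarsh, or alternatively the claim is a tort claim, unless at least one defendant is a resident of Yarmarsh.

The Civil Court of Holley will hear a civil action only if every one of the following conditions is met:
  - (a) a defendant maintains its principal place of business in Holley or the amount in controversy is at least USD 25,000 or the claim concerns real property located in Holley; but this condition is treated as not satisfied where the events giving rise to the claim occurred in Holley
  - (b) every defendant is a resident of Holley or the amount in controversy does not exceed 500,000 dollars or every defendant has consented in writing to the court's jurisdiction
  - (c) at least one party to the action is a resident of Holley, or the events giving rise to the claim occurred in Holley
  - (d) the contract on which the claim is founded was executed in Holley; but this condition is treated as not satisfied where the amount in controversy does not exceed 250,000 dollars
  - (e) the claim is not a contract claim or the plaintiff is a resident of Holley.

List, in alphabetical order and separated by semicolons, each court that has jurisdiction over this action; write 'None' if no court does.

the Superior Court of Yarmarsh

The Quenport High Bench:
  (a) No party resides in Quenport; the claim is a tort claim — no alternative holds. However, the operative events occurred in Quenport, so the 'unless' proviso supplies this condition. Condition met.
  (b) No defendant resides in Quenport (they reside in Yarmarsh, Holley). Not met.
  (c) The operative events occurred in Quenport, so this disjunct is met. Met.
  (d) The amount in controversy is $26,000, which meets the USD 10,000 floor. Met.
  (e) The amount in controversy is $26,000, within the USD 500,000 ceiling. Satisfied.
  → The court lacks jurisdiction.
The Superior Court of Yarmarsh:
  (a) Jonquil Systems is organised under the laws of Yarmarsh, so one alternative holds. The exception is not triggered, since the claim does not concern real property. Satisfied.
  (b) Esparza Works has its principal place of business in Yarmarsh. Met.
  (c) The claim is a tort claim, which satisfies one of the alternatives. Met.
  → Jurisdiction lies.
The Civil Court of Holley:
  (a) Jonquil Systems has its principal place of business in Holley, so this disjunct is met. The exception is not triggered, since the operative events occurred in Quenport, not Holley. Satisfied.
  (b) The amount in controversy is USD 26,000, within the 500,000 dollars ceiling — that alternative is enough. Condition met.
  (c) Soren Brightmoor resides in Holley, so one alternative holds. Condition met.
  (d) No contract (and hence no place of execution) is alleged. Not met.
  (e) The claim is a tort claim, not a contract claim, which satisfies one of the alternatives. Satisfied.
  → The court lacks jurisdiction.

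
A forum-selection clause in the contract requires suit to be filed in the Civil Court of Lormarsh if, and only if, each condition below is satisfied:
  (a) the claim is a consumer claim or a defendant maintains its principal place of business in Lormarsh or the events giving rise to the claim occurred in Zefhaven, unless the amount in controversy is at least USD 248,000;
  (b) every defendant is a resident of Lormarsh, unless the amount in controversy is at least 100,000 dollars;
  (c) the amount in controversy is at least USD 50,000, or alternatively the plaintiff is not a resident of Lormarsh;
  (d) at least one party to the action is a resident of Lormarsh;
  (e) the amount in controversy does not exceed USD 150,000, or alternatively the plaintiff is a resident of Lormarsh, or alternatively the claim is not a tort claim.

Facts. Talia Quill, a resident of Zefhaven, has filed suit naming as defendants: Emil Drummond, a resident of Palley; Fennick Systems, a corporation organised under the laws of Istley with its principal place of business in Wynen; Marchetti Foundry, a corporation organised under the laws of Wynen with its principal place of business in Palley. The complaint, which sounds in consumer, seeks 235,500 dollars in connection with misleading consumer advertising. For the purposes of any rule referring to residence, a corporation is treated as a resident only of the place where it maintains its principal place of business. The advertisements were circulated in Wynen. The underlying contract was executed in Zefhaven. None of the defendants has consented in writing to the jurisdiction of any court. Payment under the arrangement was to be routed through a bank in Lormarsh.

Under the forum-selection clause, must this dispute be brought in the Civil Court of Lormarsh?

The Civil Court of Lormarsh:
  (a) The claim is a consumer claim — that alternative is enough. Met.
  (b) The defendants reside as follows — Emil Drummond in Palley, Fennick Systems in Wynen, Marchetti Foundry in Palley — not all in Lormarsh. However, the amount in controversy is $235,500, which meets the $100,000 floor, so the 'unless' proviso supplies this condition. Satisfied.
  (c) The amount in controversy is 235,500 dollars, which meets the USD 50,000 floor, so this disjunct is met. Condition met.
  (d) No party resides in Lormarsh. Not satisfied.
  (e) The claim is a consumer claim, not a tort claim, so one alternative holds. Condition met.
  → Forum clause is not triggered.

No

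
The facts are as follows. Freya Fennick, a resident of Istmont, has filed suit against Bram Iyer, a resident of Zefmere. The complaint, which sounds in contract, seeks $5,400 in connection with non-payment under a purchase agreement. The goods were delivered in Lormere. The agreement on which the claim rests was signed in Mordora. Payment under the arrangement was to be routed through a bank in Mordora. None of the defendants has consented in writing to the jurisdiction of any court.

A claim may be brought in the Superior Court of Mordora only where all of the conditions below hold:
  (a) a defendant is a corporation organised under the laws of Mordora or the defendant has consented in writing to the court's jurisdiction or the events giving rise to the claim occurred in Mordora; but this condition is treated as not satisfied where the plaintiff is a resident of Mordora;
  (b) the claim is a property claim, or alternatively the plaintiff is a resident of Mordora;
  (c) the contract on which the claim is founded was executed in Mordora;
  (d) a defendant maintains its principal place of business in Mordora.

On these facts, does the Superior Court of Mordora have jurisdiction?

The Superior Court of Mordora:
  (a) No defendant is a corporation; no such written consent has been filed; the operative events occurred in Lormere, not Mordora — every alternative fails. Fails.
  (b) The claim is a contract claim, not a property claim; the plaintiff resides in Istmont, not Mordora — none of the alternatives is met. Not met.
  (c) The contract was executed in Mordora. Satisfied.
  (d) No defendant is a corporation. Not met.
  → Not every requirement is met — no jurisdiction.

No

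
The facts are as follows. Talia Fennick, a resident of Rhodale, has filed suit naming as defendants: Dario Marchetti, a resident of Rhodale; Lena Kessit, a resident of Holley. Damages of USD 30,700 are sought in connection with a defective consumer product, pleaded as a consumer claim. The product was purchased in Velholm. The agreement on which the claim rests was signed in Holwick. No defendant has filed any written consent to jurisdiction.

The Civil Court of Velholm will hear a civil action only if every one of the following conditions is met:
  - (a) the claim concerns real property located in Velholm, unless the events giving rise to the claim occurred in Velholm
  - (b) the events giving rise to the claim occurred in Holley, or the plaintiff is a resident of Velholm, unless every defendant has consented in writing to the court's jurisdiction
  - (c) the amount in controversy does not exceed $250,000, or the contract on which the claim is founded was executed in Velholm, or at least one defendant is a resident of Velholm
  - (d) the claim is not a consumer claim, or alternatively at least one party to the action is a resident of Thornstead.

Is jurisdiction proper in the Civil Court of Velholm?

The Civil Court of Velholm:
  (a) The claim does not concern real property. But the operative events occurred in Velholm, and the 'unless' clause therefore excuses the requirement. Met.
  (b) The operative events occurred in Velholm, not Holley; the plaintiff resides in Rhodale, not Velholm — none of the alternatives is met. Nor does the 'unless' clause help: no such written consent has been filed. Not satisfied.
  (c) The amount in controversy is USD 30,700, within the 250,000 dollars ceiling — that alternative is enough. Satisfied.
  (d) The claim is a consumer claim; no party resides in Thornstead — every alternative fails. Fails.
  → The court lacks jurisdiction.

No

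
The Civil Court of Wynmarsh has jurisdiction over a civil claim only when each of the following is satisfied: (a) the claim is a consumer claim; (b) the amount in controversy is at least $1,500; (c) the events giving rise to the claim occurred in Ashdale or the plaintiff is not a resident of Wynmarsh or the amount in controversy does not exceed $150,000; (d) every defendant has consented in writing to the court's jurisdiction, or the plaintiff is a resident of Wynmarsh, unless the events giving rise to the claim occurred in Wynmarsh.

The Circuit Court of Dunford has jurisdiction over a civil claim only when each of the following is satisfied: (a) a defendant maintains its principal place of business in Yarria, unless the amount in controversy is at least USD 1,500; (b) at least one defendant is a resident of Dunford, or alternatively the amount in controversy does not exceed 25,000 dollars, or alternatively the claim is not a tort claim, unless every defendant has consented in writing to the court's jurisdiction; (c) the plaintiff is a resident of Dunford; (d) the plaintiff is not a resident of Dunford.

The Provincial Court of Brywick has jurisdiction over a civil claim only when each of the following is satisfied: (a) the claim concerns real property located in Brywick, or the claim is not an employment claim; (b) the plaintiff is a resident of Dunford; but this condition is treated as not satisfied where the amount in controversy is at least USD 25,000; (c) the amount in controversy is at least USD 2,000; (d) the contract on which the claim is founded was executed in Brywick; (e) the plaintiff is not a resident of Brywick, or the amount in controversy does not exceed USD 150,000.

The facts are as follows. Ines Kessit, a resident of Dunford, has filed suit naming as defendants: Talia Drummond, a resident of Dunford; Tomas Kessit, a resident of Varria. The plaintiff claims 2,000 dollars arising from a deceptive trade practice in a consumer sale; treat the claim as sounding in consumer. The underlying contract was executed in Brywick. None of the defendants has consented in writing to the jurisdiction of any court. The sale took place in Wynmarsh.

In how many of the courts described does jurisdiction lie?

The Civil Court of Wynmarsh:
  (a) The claim is a consumer claim. Met.
  (b) The amount in controversy is USD 2,000, which meets the $1,500 floor. Met.
  (c) The plaintiff resides in Dunford, which is not Wynmarsh, so this disjunct is met. Met.
  (d) No such written consent has been filed; the plaintiff resides in Dunford, not Wynmarsh — no alternative holds. The proviso rescues it, though: the operative events occurred in Wynmarsh. Met.
  → Every requirement is satisfied — jurisdiction.
The Circuit Court of Dunford:
  (a) No defendant is a corporation. But the amount in controversy is USD 2,000, which meets the 1,500 dollars floor, and the 'unless' clause therefore excuses the requirement. Met.
  (b) Talia Drummond resides in Dunford — that alternative is enough. Met.
  (c) The plaintiff resides in Dunford. Met.
  (d) The plaintiff resides in Dunford. Not satisfied.
  → No jurisdiction.
The Provincial Court of Brywick:
  (a) The claim is a consumer claim, not an employment claim — that alternative is enough. Met.
  (b) The plaintiff resides in Dunford. And the carve-out is inapplicable — the amount in controversy is USD 2,000, below the 25,000 dollars floor. Met.
  (c) The amount in controversy is 2,000 dollars, which meets the $2,000 floor. Met.
  (d) The contract was executed in Brywick. Condition met.
  (e) The plaintiff resides in Dunford, which is not Brywick, so one alternative holds. Met.
  → All conditions met; jurisdiction exists.
Courts with jurisdiction: the Civil Court of Wynmarsh, the Provincial Court of Brywick — 2 in total.

2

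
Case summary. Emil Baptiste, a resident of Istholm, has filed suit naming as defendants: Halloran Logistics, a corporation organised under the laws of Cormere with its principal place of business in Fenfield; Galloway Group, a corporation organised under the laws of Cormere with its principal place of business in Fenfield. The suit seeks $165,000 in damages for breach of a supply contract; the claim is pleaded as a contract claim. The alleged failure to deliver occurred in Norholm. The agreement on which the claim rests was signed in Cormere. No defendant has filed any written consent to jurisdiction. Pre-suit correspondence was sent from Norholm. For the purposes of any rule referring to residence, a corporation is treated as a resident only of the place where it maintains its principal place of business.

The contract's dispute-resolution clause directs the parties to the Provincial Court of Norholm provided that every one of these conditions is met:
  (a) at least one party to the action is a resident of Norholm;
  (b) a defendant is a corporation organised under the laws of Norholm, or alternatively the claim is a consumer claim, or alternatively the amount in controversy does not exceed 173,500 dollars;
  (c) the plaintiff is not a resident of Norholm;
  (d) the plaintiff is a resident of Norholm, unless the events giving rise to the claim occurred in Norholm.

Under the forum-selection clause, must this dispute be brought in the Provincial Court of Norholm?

The Provincial Court of Norholm:
  (a) No party resides in Norholm. Not met.
  (b) The amount in controversy is 165,000 dollars, within the 173,500 dollars ceiling — that alternative is enough. Condition met.
  (c) The plaintiff resides in Istholm, which is not Norholm. Met.
  (d) The plaintiff resides in Istholm, not Norholm. But the operative events occurred in Norholm, and the 'unless' clause therefore excuses the requirement. Condition met.
  → The clause does not apply.

No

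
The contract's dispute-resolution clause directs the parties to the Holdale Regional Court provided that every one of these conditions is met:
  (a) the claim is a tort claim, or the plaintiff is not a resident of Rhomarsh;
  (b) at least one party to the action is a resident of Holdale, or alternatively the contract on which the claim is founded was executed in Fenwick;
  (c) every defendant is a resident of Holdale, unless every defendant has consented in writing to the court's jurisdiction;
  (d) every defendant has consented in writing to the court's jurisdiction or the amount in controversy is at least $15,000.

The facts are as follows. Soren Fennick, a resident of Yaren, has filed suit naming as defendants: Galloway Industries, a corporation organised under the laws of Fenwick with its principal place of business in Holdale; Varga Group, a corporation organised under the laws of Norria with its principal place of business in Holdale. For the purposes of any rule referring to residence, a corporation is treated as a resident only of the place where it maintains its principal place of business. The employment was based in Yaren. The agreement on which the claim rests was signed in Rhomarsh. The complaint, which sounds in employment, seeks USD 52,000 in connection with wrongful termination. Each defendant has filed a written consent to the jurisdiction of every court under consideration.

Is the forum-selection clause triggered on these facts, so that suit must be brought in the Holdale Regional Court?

Yes

The Holdale Regional Court:
  (a) The plaintiff resides in Yaren, which is not Rhomarsh, which satisfies one of the alternatives. Condition met.
  (b) Galloway Industries resides in Holdale, so one alternative holds. Satisfied.
  (c) The defendants reside as follows — Galloway Industries in Holdale, Varga Group in Holdale — all in Holdale. Satisfied.
  (d) Every defendant has filed written consent, which satisfies one of the alternatives. Condition met.
  → Forum clause is triggered.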